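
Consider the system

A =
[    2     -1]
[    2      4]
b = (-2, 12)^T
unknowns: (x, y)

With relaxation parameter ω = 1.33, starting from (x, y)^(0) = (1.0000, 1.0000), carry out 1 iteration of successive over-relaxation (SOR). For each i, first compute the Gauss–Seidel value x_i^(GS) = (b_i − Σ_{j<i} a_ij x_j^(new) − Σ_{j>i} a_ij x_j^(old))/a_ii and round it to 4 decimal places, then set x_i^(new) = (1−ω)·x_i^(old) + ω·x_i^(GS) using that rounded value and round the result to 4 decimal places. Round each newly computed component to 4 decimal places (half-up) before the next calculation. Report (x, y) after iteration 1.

(-0.9950, 4.3217)

Iteration 1:
  x: GS value = (-2 - (-1)·1.0000) / (2) = -0.5000;  x ← (1−ω)·1.0000 + ω·-0.5000 = -0.9950
  y: GS value = (12 - (2)·-0.9950) / (4) = 3.4975;  y ← (1−ω)·1.0000 + ω·3.4975 = 4.3217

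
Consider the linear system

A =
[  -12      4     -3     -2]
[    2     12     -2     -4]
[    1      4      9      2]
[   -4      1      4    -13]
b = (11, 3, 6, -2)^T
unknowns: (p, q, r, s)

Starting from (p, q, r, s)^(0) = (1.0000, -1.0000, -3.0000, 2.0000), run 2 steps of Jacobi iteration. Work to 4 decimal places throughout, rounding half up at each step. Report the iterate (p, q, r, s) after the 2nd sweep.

(-0.7799, 0.0969, 0.9045, 0.6004)

Iteration 1:
  p = (11 - (4)·-1.0000 - (-3)·-3.0000 - (-2)·2.0000) / (-12) = -0.8333
  q = (3 - (2)·1.0000 - (-2)·-3.0000 - (-4)·2.0000) / (12) = 0.2500
  r = (6 - (1)·1.0000 - (4)·-1.0000 - (2)·2.0000) / (9) = 0.5556
  s = (-2 - (-4)·1.0000 - (1)·-1.0000 - (4)·-3.0000) / (-13) = -1.1538
Iteration 2:
  p = (11 - (4)·0.2500 - (-3)·0.5556 - (-2)·-1.1538) / (-12) = -0.7799
  q = (3 - (2)·-0.8333 - (-2)·0.5556 - (-4)·-1.1538) / (12) = 0.0969
  r = (6 - (1)·-0.8333 - (4)·0.2500 - (2)·-1.1538) / (9) = 0.9045
  s = (-2 - (-4)·-0.8333 - (1)·0.2500 - (4)·0.5556) / (-13) = 0.6004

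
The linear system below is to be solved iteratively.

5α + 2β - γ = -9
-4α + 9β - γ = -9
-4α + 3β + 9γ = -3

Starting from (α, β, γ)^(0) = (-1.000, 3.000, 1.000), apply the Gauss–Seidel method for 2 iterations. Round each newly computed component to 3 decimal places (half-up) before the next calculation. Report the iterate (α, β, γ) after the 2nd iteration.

(-1.120, -1.594, -0.300)

Iteration 1:
  α = (-9 - (2)·3.000 - (-1)·1.000) / (5) = -2.800
  β = (-9 - (-4)·-2.800 - (-1)·1.000) / (9) = -2.133
  γ = (-3 - (-4)·-2.800 - (3)·-2.133) / (9) = -0.867
Iteration 2:
  α = (-9 - (2)·-2.133 - (-1)·-0.867) / (5) = -1.120
  β = (-9 - (-4)·-1.120 - (-1)·-0.867) / (9) = -1.594
  γ = (-3 - (-4)·-1.120 - (3)·-1.594) / (9) = -0.300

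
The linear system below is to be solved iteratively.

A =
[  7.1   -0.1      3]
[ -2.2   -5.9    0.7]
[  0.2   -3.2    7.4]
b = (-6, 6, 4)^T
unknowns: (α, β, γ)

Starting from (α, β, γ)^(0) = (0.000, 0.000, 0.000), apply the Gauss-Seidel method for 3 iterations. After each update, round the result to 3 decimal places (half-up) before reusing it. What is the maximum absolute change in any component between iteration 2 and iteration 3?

Iteration 1:
  α = (-6 - (-0.1)·0.000 - (3)·0.000) / (7.1) = -0.845
  β = (6 - (-2.2)·-0.845 - (0.7)·0.000) / (-5.9) = -0.702
  γ = (4 - (0.2)·-0.845 - (-3.2)·-0.702) / (7.4) = 0.260
Iteration 2:
  α = (-6 - (-0.1)·-0.702 - (3)·0.260) / (7.1) = -0.965
  β = (6 - (-2.2)·-0.965 - (0.7)·0.260) / (-5.9) = -0.626
  γ = (4 - (0.2)·-0.965 - (-3.2)·-0.626) / (7.4) = 0.296
Iteration 3:
  α = (-6 - (-0.1)·-0.626 - (3)·0.296) / (7.1) = -0.979
  β = (6 - (-2.2)·-0.979 - (0.7)·0.296) / (-5.9) = -0.617
  γ = (4 - (0.2)·-0.979 - (-3.2)·-0.617) / (7.4) = 0.300
Change: (-0.014, 0.009, 0.004) → max |·| = 0.014

0.014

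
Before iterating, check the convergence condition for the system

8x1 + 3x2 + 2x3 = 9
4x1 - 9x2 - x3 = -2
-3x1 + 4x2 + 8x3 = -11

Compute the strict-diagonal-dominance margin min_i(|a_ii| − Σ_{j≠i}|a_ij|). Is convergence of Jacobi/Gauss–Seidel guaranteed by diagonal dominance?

1

row 1: |8| − (3+2) = 3
row 2: |-9| − (4+1) = 4
row 3: |8| − (3+4) = 1
minimum over rows = 1 → strictly diagonally dominant (convergence guaranteed)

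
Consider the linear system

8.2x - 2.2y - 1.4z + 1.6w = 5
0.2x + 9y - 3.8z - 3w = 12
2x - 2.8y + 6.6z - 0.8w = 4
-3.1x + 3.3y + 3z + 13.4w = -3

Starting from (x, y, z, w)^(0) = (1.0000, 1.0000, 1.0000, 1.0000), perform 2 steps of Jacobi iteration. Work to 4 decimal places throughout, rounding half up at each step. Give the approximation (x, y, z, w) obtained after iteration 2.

(1.3994, 1.5184, 1.1681, -0.7253)

Iteration 1:
  x = (5 - (-2.2)·1.0000 - (-1.4)·1.0000 - (1.6)·1.0000) / (8.2) = 0.8537
  y = (12 - (0.2)·1.0000 - (-3.8)·1.0000 - (-3)·1.0000) / (9) = 2.0667
  z = (4 - (2)·1.0000 - (-2.8)·1.0000 - (-0.8)·1.0000) / (6.6) = 0.8485
  w = (-3 - (-3.1)·1.0000 - (3.3)·1.0000 - (3)·1.0000) / (13.4) = -0.4627
Iteration 2:
  x = (5 - (-2.2)·2.0667 - (-1.4)·0.8485 - (1.6)·-0.4627) / (8.2) = 1.3994
  y = (12 - (0.2)·0.8537 - (-3.8)·0.8485 - (-3)·-0.4627) / (9) = 1.5184
  z = (4 - (2)·0.8537 - (-2.8)·2.0667 - (-0.8)·-0.4627) / (6.6) = 1.1681
  w = (-3 - (-3.1)·0.8537 - (3.3)·2.0667 - (3)·0.8485) / (13.4) = -0.7253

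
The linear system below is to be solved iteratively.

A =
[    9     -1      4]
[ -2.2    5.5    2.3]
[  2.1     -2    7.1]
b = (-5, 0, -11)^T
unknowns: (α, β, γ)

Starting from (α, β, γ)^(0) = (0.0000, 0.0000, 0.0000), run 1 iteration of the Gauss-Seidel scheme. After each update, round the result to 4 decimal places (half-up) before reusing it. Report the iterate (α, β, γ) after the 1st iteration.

Iteration 1:
  α = (-5 - (-1)·0.0000 - (4)·0.0000) / (9) = -0.5556
  β = (0 - (-2.2)·-0.5556 - (2.3)·0.0000) / (5.5) = -0.2222
  γ = (-11 - (2.1)·-0.5556 - (-2)·-0.2222) / (7.1) = -1.4476

(-0.5556, -0.2222, -1.4476)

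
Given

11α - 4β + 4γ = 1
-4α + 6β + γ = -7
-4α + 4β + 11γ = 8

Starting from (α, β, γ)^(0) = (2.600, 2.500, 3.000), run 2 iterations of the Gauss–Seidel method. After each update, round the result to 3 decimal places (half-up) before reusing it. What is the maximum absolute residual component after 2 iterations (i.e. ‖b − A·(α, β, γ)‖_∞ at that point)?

0.498

Iteration 1:
  α = (1 - (-4)·2.500 - (4)·3.000) / (11) = -0.091
  β = (-7 - (-4)·-0.091 - (1)·3.000) / (6) = -1.727
  γ = (8 - (-4)·-0.091 - (4)·-1.727) / (11) = 1.322
Iteration 2:
  α = (1 - (-4)·-1.727 - (4)·1.322) / (11) = -1.018
  β = (-7 - (-4)·-1.018 - (1)·1.322) / (6) = -2.066
  γ = (8 - (-4)·-1.018 - (4)·-2.066) / (11) = 1.108
Residual b − A·x = (-0.498, 0.216, 0.004); ∞-norm = 0.498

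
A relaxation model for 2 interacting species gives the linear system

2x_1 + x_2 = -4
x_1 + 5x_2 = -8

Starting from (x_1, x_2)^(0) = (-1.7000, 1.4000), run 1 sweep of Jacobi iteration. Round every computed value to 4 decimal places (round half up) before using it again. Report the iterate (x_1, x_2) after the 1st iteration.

(-2.7000, -1.2600)

Iteration 1:
  x_1 = (-4 - (1)·1.4000) / (2) = -2.7000
  x_2 = (-8 - (1)·-1.7000) / (5) = -1.2600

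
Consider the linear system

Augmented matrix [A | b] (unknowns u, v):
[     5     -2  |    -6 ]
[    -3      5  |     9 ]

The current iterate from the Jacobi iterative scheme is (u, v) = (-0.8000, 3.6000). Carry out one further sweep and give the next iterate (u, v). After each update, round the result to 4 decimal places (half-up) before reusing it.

One sweep:
  u = (-6 - (-2)·3.6000) / (5) = 0.2400
  v = (9 - (-3)·-0.8000) / (5) = 1.3200

(0.2400, 1.3200)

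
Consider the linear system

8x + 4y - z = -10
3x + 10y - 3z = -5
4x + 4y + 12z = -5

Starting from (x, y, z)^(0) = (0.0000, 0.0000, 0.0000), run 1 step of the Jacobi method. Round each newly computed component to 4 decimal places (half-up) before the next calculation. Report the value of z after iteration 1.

Iteration 1:
  x = (-10 - (4)·0.0000 - (-1)·0.0000) / (8) = -1.2500
  y = (-5 - (3)·0.0000 - (-3)·0.0000) / (10) = -0.5000
  z = (-5 - (4)·0.0000 - (4)·0.0000) / (12) = -0.4167

-0.4167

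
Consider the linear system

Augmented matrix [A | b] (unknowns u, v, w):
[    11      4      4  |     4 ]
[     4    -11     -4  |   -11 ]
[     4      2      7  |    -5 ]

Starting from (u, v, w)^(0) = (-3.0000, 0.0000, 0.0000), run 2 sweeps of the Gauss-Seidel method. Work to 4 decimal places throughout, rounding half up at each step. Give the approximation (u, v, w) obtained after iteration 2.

(0.4048, 1.6001, -1.4028)

Iteration 1:
  u = (4 - (4)·0.0000 - (4)·0.0000) / (11) = 0.3636
  v = (-11 - (4)·0.3636 - (-4)·0.0000) / (-11) = 1.1322
  w = (-5 - (4)·0.3636 - (2)·1.1322) / (7) = -1.2455
Iteration 2:
  u = (4 - (4)·1.1322 - (4)·-1.2455) / (11) = 0.4048
  v = (-11 - (4)·0.4048 - (-4)·-1.2455) / (-11) = 1.6001
  w = (-5 - (4)·0.4048 - (2)·1.6001) / (7) = -1.4028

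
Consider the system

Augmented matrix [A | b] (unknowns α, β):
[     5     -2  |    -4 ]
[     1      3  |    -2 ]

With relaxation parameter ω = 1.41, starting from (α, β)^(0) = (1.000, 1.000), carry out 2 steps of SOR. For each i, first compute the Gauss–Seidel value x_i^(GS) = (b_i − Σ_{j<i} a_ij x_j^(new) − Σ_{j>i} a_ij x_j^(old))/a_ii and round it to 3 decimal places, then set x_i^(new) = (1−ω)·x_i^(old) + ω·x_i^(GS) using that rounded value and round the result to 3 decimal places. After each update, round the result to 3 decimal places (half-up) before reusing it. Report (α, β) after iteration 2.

Iteration 1:
  α: GS value = (-4 - (-2)·1.000) / (5) = -0.400;  α ← (1−ω)·1.000 + ω·-0.400 = -0.974
  β: GS value = (-2 - (1)·-0.974) / (3) = -0.342;  β ← (1−ω)·1.000 + ω·-0.342 = -0.892
Iteration 2:
  α: GS value = (-4 - (-2)·-0.892) / (5) = -1.157;  α ← (1−ω)·-0.974 + ω·-1.157 = -1.232
  β: GS value = (-2 - (1)·-1.232) / (3) = -0.256;  β ← (1−ω)·-0.892 + ω·-0.256 = 0.005

(-1.232, 0.005)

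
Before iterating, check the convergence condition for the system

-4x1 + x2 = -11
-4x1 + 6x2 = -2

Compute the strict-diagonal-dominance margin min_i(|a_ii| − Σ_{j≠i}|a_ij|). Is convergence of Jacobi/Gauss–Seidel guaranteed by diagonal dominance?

row 1: |-4| − (1) = 3
row 2: |6| − (4) = 2
minimum over rows = 2 → strictly diagonally dominant (convergence guaranteed)

2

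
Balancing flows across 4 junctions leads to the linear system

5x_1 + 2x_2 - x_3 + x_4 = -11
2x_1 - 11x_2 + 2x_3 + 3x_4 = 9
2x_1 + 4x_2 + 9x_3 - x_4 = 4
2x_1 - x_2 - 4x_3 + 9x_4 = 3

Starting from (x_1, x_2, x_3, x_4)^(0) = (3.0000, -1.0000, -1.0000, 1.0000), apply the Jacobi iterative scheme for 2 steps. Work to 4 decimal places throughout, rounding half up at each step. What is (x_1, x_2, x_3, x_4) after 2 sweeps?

Iteration 1:
  x_1 = (-11 - (2)·-1.0000 - (-1)·-1.0000 - (1)·1.0000) / (5) = -2.2000
  x_2 = (9 - (2)·3.0000 - (2)·-1.0000 - (3)·1.0000) / (-11) = -0.1818
  x_3 = (4 - (2)·3.0000 - (4)·-1.0000 - (-1)·1.0000) / (9) = 0.3333
  x_4 = (3 - (2)·3.0000 - (-1)·-1.0000 - (-4)·-1.0000) / (9) = -0.8889
Iteration 2:
  x_1 = (-11 - (2)·-0.1818 - (-1)·0.3333 - (1)·-0.8889) / (5) = -1.8828
  x_2 = (9 - (2)·-2.2000 - (2)·0.3333 - (3)·-0.8889) / (-11) = -1.4000
  x_3 = (4 - (2)·-2.2000 - (4)·-0.1818 - (-1)·-0.8889) / (9) = 0.9154
  x_4 = (3 - (2)·-2.2000 - (-1)·-0.1818 - (-4)·0.3333) / (9) = 0.9502

(-1.8828, -1.4000, 0.9154, 0.9502)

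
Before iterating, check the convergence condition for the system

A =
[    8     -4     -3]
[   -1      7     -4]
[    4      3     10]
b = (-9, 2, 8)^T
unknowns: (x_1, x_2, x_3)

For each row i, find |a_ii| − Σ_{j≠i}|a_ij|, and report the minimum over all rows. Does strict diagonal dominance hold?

row 1: |8| − (4+3) = 1
row 2: |7| − (1+4) = 2
row 3: |10| − (4+3) = 3
minimum over rows = 1 → strictly diagonally dominant (convergence guaranteed)

1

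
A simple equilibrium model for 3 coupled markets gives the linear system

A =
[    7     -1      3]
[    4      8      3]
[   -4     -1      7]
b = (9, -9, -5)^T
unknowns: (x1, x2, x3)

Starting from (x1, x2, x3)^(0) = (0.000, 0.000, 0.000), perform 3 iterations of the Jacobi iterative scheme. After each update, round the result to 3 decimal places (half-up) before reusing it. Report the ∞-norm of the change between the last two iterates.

0.300

Iteration 1:
  x1 = (9 - (-1)·0.000 - (3)·0.000) / (7) = 1.286
  x2 = (-9 - (4)·0.000 - (3)·0.000) / (8) = -1.125
  x3 = (-5 - (-4)·0.000 - (-1)·0.000) / (7) = -0.714
Iteration 2:
  x1 = (9 - (-1)·-1.125 - (3)·-0.714) / (7) = 1.431
  x2 = (-9 - (4)·1.286 - (3)·-0.714) / (8) = -1.500
  x3 = (-5 - (-4)·1.286 - (-1)·-1.125) / (7) = -0.140
Iteration 3:
  x1 = (9 - (-1)·-1.500 - (3)·-0.140) / (7) = 1.131
  x2 = (-9 - (4)·1.431 - (3)·-0.140) / (8) = -1.788
  x3 = (-5 - (-4)·1.431 - (-1)·-1.500) / (7) = -0.111
Change: (-0.300, -0.288, 0.029) → max |·| = 0.300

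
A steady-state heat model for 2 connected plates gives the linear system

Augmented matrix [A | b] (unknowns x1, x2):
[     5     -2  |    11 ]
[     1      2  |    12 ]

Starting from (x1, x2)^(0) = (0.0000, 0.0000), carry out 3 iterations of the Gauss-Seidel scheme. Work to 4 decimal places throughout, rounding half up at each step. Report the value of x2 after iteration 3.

Iteration 1:
  x1 = (11 - (-2)·0.0000) / (5) = 2.2000
  x2 = (12 - (1)·2.2000) / (2) = 4.9000
Iteration 2:
  x1 = (11 - (-2)·4.9000) / (5) = 4.1600
  x2 = (12 - (1)·4.1600) / (2) = 3.9200
Iteration 3:
  x1 = (11 - (-2)·3.9200) / (5) = 3.7680
  x2 = (12 - (1)·3.7680) / (2) = 4.1160

4.1160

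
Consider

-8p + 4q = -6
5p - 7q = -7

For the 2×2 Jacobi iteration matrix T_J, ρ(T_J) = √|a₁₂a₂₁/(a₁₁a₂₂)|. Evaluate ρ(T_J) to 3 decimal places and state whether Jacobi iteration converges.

0.598

a₁₂a₂₁/(a₁₁a₂₂) = (4)·(5) / ((-8)·(-7)) = 0.357143
ρ = √|0.357143| = √0.357143 = 0.598
ρ < 1, so Jacobi converges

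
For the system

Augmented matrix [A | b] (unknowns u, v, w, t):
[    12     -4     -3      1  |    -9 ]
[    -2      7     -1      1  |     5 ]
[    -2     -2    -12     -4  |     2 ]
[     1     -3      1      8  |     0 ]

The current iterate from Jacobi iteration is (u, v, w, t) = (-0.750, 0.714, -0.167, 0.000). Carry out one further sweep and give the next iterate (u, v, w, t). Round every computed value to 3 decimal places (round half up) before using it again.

(-0.554, 0.476, -0.161, 0.382)

One sweep:
  u = (-9 - (-4)·0.714 - (-3)·-0.167 - (1)·0.000) / (12) = -0.554
  v = (5 - (-2)·-0.750 - (-1)·-0.167 - (1)·0.000) / (7) = 0.476
  w = (2 - (-2)·-0.750 - (-2)·0.714 - (-4)·0.000) / (-12) = -0.161
  t = (0 - (1)·-0.750 - (-3)·0.714 - (1)·-0.167) / (8) = 0.382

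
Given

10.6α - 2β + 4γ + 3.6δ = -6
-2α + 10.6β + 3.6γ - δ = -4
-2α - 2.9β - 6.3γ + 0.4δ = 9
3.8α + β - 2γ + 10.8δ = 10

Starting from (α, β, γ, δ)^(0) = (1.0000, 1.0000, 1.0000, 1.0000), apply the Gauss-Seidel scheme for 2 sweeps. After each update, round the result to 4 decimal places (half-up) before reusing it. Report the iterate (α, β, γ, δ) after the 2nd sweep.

(-0.9138, -0.2140, -0.9593, 1.0896)

Iteration 1:
  α = (-6 - (-2)·1.0000 - (4)·1.0000 - (3.6)·1.0000) / (10.6) = -1.0943
  β = (-4 - (-2)·-1.0943 - (3.6)·1.0000 - (-1)·1.0000) / (10.6) = -0.8291
  γ = (9 - (-2)·-1.0943 - (-2.9)·-0.8291 - (0.4)·1.0000) / (-6.3) = -0.6360
  δ = (10 - (3.8)·-1.0943 - (1)·-0.8291 - (-2)·-0.6360) / (10.8) = 1.2699
Iteration 2:
  α = (-6 - (-2)·-0.8291 - (4)·-0.6360 - (3.6)·1.2699) / (10.6) = -0.9138
  β = (-4 - (-2)·-0.9138 - (3.6)·-0.6360 - (-1)·1.2699) / (10.6) = -0.2140
  γ = (9 - (-2)·-0.9138 - (-2.9)·-0.2140 - (0.4)·1.2699) / (-6.3) = -0.9593
  δ = (10 - (3.8)·-0.9138 - (1)·-0.2140 - (-2)·-0.9593) / (10.8) = 1.0896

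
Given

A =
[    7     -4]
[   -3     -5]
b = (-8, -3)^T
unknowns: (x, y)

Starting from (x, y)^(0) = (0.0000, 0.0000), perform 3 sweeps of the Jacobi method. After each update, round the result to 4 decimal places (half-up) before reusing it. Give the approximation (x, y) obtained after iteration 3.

Iteration 1:
  x = (-8 - (-4)·0.0000) / (7) = -1.1429
  y = (-3 - (-3)·0.0000) / (-5) = 0.6000
Iteration 2:
  x = (-8 - (-4)·0.6000) / (7) = -0.8000
  y = (-3 - (-3)·-1.1429) / (-5) = 1.2857
Iteration 3:
  x = (-8 - (-4)·1.2857) / (7) = -0.4082
  y = (-3 - (-3)·-0.8000) / (-5) = 1.0800

(-0.4082, 1.0800)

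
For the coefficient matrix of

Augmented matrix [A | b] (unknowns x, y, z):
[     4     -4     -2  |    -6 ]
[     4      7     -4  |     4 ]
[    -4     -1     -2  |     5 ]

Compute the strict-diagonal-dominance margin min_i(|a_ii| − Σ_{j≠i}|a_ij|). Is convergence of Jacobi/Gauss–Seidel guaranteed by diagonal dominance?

row 1: |4| − (4+2) = -2
row 2: |7| − (4+4) = -1
row 3: |-2| − (4+1) = -3
minimum over rows = -3 → not strictly diagonally dominant

-3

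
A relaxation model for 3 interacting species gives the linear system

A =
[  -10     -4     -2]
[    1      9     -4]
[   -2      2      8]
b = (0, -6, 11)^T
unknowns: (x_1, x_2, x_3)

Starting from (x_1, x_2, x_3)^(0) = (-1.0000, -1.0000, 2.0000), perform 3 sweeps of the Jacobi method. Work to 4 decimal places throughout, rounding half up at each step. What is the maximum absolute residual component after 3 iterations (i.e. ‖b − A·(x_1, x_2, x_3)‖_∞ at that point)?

Iteration 1:
  x_1 = (0 - (-4)·-1.0000 - (-2)·2.0000) / (-10) = 0.0000
  x_2 = (-6 - (1)·-1.0000 - (-4)·2.0000) / (9) = 0.3333
  x_3 = (11 - (-2)·-1.0000 - (2)·-1.0000) / (8) = 1.3750
Iteration 2:
  x_1 = (0 - (-4)·0.3333 - (-2)·1.3750) / (-10) = -0.4083
  x_2 = (-6 - (1)·0.0000 - (-4)·1.3750) / (9) = -0.0556
  x_3 = (11 - (-2)·0.0000 - (2)·0.3333) / (8) = 1.2917
Iteration 3:
  x_1 = (0 - (-4)·-0.0556 - (-2)·1.2917) / (-10) = -0.2361
  x_2 = (-6 - (1)·-0.4083 - (-4)·1.2917) / (9) = -0.0472
  x_3 = (11 - (-2)·-0.4083 - (2)·-0.0556) / (8) = 1.2868
Residual b − A·x = (0.0238, -0.1919, 0.3278); ∞-norm = 0.3278

0.3278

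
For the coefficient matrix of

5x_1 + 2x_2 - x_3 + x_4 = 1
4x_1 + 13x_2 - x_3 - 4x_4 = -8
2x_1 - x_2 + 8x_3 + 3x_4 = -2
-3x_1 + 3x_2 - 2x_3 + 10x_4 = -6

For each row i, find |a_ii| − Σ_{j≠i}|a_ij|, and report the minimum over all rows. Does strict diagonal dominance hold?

row 1: |5| − (2+1+1) = 1
row 2: |13| − (4+1+4) = 4
row 3: |8| − (2+1+3) = 2
row 4: |10| − (3+3+2) = 2
minimum over rows = 1 → strictly diagonally dominant (convergence guaranteed)

1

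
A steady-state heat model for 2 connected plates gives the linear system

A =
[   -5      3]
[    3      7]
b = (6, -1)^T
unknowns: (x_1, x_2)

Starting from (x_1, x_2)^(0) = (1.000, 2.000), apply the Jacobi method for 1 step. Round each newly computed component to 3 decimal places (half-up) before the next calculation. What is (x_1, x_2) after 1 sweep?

Iteration 1:
  x_1 = (6 - (3)·2.000) / (-5) = 0.000
  x_2 = (-1 - (3)·1.000) / (7) = -0.571

(0.000, -0.571)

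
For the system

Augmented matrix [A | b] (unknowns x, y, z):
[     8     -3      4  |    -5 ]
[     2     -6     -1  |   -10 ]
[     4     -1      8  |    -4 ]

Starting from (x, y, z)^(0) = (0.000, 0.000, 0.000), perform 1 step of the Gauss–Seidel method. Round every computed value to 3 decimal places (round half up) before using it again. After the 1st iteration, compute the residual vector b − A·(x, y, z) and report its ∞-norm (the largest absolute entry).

4.394

Iteration 1:
  x = (-5 - (-3)·0.000 - (4)·0.000) / (8) = -0.625
  y = (-10 - (2)·-0.625 - (-1)·0.000) / (-6) = 1.458
  z = (-4 - (4)·-0.625 - (-1)·1.458) / (8) = -0.005
Residual b − A·x = (4.394, -0.007, -0.002); ∞-norm = 4.394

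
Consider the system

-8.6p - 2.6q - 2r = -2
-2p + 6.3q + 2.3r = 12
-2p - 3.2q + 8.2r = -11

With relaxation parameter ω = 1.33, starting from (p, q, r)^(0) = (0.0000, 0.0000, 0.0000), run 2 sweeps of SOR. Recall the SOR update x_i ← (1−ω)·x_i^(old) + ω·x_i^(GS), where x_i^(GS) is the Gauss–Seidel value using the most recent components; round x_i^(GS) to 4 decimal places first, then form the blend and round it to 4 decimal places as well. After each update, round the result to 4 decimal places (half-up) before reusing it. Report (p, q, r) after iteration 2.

(-0.7708, 1.4750, -1.1693)

Iteration 1:
  p: GS value = (-2 - (-2.6)·0.0000 - (-2)·0.0000) / (-8.6) = 0.2326;  p ← (1−ω)·0.0000 + ω·0.2326 = 0.3094
  q: GS value = (12 - (-2)·0.3094 - (2.3)·0.0000) / (6.3) = 2.0030;  q ← (1−ω)·0.0000 + ω·2.0030 = 2.6640
  r: GS value = (-11 - (-2)·0.3094 - (-3.2)·2.6640) / (8.2) = -0.2264;  r ← (1−ω)·0.0000 + ω·-0.2264 = -0.3011
Iteration 2:
  p: GS value = (-2 - (-2.6)·2.6640 - (-2)·-0.3011) / (-8.6) = -0.5028;  p ← (1−ω)·0.3094 + ω·-0.5028 = -0.7708
  q: GS value = (12 - (-2)·-0.7708 - (2.3)·-0.3011) / (6.3) = 1.7700;  q ← (1−ω)·2.6640 + ω·1.7700 = 1.4750
  r: GS value = (-11 - (-2)·-0.7708 - (-3.2)·1.4750) / (8.2) = -0.9539;  r ← (1−ω)·-0.3011 + ω·-0.9539 = -1.1693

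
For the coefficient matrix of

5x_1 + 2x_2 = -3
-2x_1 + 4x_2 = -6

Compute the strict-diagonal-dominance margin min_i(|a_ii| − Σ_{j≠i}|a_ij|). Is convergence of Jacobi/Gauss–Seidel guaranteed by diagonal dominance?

row 1: |5| − (2) = 3
row 2: |4| − (2) = 2
minimum over rows = 2 → strictly diagonally dominant (convergence guaranteed)

2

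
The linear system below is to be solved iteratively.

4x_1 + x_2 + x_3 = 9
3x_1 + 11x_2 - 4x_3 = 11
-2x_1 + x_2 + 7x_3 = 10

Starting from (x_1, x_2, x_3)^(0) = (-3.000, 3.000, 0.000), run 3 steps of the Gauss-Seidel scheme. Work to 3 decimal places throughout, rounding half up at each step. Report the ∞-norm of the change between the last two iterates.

Iteration 1:
  x_1 = (9 - (1)·3.000 - (1)·0.000) / (4) = 1.500
  x_2 = (11 - (3)·1.500 - (-4)·0.000) / (11) = 0.591
  x_3 = (10 - (-2)·1.500 - (1)·0.591) / (7) = 1.773
Iteration 2:
  x_1 = (9 - (1)·0.591 - (1)·1.773) / (4) = 1.659
  x_2 = (11 - (3)·1.659 - (-4)·1.773) / (11) = 1.192
  x_3 = (10 - (-2)·1.659 - (1)·1.192) / (7) = 1.732
Iteration 3:
  x_1 = (9 - (1)·1.192 - (1)·1.732) / (4) = 1.519
  x_2 = (11 - (3)·1.519 - (-4)·1.732) / (11) = 1.216
  x_3 = (10 - (-2)·1.519 - (1)·1.216) / (7) = 1.689
Change: (-0.140, 0.024, -0.043) → max |·| = 0.140

0.140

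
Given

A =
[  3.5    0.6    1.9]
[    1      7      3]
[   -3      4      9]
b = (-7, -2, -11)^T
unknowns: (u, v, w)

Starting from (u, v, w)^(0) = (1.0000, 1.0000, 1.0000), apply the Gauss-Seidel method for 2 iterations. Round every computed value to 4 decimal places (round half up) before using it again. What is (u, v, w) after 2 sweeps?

(-0.8681, 0.6877, -1.8172)

Iteration 1:
  u = (-7 - (0.6)·1.0000 - (1.9)·1.0000) / (3.5) = -2.7143
  v = (-2 - (1)·-2.7143 - (3)·1.0000) / (7) = -0.3265
  w = (-11 - (-3)·-2.7143 - (4)·-0.3265) / (9) = -1.9819
Iteration 2:
  u = (-7 - (0.6)·-0.3265 - (1.9)·-1.9819) / (3.5) = -0.8681
  v = (-2 - (1)·-0.8681 - (3)·-1.9819) / (7) = 0.6877
  w = (-11 - (-3)·-0.8681 - (4)·0.6877) / (9) = -1.8172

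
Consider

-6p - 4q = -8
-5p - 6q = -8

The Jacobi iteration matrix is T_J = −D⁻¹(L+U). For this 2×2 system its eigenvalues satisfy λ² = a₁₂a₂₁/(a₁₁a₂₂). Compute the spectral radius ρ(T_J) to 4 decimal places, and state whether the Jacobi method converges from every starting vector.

0.7454

a₁₂a₂₁/(a₁₁a₂₂) = (-4)·(-5) / ((-6)·(-6)) = 0.555556
ρ = √|0.555556| = √0.555556 = 0.7454
ρ < 1, so Jacobi converges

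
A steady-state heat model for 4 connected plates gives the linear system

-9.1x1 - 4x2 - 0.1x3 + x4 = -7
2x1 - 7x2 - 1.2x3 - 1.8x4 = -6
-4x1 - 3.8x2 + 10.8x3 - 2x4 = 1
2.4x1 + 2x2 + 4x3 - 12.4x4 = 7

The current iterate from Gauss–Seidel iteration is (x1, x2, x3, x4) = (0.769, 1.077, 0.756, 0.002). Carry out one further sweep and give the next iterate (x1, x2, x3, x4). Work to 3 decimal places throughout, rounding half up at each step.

(0.288, 0.809, 0.484, -0.222)

One sweep:
  x1 = (-7 - (-4)·1.077 - (-0.1)·0.756 - (1)·0.002) / (-9.1) = 0.288
  x2 = (-6 - (2)·0.288 - (-1.2)·0.756 - (-1.8)·0.002) / (-7) = 0.809
  x3 = (1 - (-4)·0.288 - (-3.8)·0.809 - (-2)·0.002) / (10.8) = 0.484
  x4 = (7 - (2.4)·0.288 - (2)·0.809 - (4)·0.484) / (-12.4) = -0.222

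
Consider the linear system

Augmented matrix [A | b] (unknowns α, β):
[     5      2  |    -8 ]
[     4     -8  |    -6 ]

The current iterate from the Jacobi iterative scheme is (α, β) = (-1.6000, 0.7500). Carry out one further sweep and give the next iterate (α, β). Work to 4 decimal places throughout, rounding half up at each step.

One sweep:
  α = (-8 - (2)·0.7500) / (5) = -1.9000
  β = (-6 - (4)·-1.6000) / (-8) = -0.0500

(-1.9000, -0.0500)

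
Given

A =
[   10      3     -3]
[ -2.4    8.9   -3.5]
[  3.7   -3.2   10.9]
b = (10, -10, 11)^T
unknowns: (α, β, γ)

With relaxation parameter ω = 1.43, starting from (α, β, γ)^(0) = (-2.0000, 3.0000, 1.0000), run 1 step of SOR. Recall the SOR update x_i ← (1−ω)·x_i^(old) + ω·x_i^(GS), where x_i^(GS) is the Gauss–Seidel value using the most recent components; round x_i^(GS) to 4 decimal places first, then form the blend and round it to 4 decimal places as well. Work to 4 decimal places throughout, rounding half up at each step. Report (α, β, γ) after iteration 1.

(1.4320, -1.7822, -0.4301)

Iteration 1:
  α: GS value = (10 - (3)·3.0000 - (-3)·1.0000) / (10) = 0.4000;  α ← (1−ω)·-2.0000 + ω·0.4000 = 1.4320
  β: GS value = (-10 - (-2.4)·1.4320 - (-3.5)·1.0000) / (8.9) = -0.3442;  β ← (1−ω)·3.0000 + ω·-0.3442 = -1.7822
  γ: GS value = (11 - (3.7)·1.4320 - (-3.2)·-1.7822) / (10.9) = -0.0001;  γ ← (1−ω)·1.0000 + ω·-0.0001 = -0.4301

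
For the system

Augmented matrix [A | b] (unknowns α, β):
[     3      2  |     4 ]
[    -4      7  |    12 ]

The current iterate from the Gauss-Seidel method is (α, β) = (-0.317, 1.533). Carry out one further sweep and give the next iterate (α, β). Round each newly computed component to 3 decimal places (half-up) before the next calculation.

(0.311, 1.892)

One sweep:
  α = (4 - (2)·1.533) / (3) = 0.311
  β = (12 - (-4)·0.311) / (7) = 1.892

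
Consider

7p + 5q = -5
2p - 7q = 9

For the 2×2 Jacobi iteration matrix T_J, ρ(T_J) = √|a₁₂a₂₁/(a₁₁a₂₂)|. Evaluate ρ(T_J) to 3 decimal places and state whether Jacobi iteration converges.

0.452

a₁₂a₂₁/(a₁₁a₂₂) = (5)·(2) / ((7)·(-7)) = -0.204082
ρ = √|-0.204082| = √0.204082 = 0.452
ρ < 1, so Jacobi converges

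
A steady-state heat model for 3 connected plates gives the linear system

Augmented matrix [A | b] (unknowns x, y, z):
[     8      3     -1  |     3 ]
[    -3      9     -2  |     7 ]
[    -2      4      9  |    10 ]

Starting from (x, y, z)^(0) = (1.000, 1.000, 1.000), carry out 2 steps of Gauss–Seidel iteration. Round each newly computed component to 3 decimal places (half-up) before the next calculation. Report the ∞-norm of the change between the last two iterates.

0.091

Iteration 1:
  x = (3 - (3)·1.000 - (-1)·1.000) / (8) = 0.125
  y = (7 - (-3)·0.125 - (-2)·1.000) / (9) = 1.042
  z = (10 - (-2)·0.125 - (4)·1.042) / (9) = 0.676
Iteration 2:
  x = (3 - (3)·1.042 - (-1)·0.676) / (8) = 0.069
  y = (7 - (-3)·0.069 - (-2)·0.676) / (9) = 0.951
  z = (10 - (-2)·0.069 - (4)·0.951) / (9) = 0.704
Change: (-0.056, -0.091, 0.028) → max |·| = 0.091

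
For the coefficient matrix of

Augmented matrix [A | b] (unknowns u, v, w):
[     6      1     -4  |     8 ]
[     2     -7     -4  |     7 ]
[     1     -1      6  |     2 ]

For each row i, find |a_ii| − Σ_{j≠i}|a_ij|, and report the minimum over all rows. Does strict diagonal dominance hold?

1

row 1: |6| − (1+4) = 1
row 2: |-7| − (2+4) = 1
row 3: |6| − (1+1) = 4
minimum over rows = 1 → strictly diagonally dominant (convergence guaranteed)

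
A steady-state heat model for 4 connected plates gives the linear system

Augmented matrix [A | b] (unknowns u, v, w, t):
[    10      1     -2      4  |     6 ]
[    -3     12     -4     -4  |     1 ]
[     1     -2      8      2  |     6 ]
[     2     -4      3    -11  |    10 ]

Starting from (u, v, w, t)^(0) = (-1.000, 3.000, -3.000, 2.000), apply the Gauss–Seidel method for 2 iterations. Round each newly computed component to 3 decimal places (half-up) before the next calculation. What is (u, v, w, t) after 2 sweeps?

(1.043, 0.147, 0.868, -0.536)

Iteration 1:
  u = (6 - (1)·3.000 - (-2)·-3.000 - (4)·2.000) / (10) = -1.100
  v = (1 - (-3)·-1.100 - (-4)·-3.000 - (-4)·2.000) / (12) = -0.525
  w = (6 - (1)·-1.100 - (-2)·-0.525 - (2)·2.000) / (8) = 0.256
  t = (10 - (2)·-1.100 - (-4)·-0.525 - (3)·0.256) / (-11) = -0.848
Iteration 2:
  u = (6 - (1)·-0.525 - (-2)·0.256 - (4)·-0.848) / (10) = 1.043
  v = (1 - (-3)·1.043 - (-4)·0.256 - (-4)·-0.848) / (12) = 0.147
  w = (6 - (1)·1.043 - (-2)·0.147 - (2)·-0.848) / (8) = 0.868
  t = (10 - (2)·1.043 - (-4)·0.147 - (3)·0.868) / (-11) = -0.536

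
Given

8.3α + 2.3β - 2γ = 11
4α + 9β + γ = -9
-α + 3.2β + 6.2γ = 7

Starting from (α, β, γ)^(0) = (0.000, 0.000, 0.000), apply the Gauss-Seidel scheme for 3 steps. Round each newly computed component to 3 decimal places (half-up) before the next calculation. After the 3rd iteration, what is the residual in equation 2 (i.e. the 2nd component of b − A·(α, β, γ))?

Iteration 1:
  α = (11 - (2.3)·0.000 - (-2)·0.000) / (8.3) = 1.325
  β = (-9 - (4)·1.325 - (1)·0.000) / (9) = -1.589
  γ = (7 - (-1)·1.325 - (3.2)·-1.589) / (6.2) = 2.163
Iteration 2:
  α = (11 - (2.3)·-1.589 - (-2)·2.163) / (8.3) = 2.287
  β = (-9 - (4)·2.287 - (1)·2.163) / (9) = -2.257
  γ = (7 - (-1)·2.287 - (3.2)·-2.257) / (6.2) = 2.663
Iteration 3:
  α = (11 - (2.3)·-2.257 - (-2)·2.663) / (8.3) = 2.592
  β = (-9 - (4)·2.592 - (1)·2.663) / (9) = -2.448
  γ = (7 - (-1)·2.592 - (3.2)·-2.448) / (6.2) = 2.811
Residual b − A·x = (0.739, -0.147, -0.003)

-0.147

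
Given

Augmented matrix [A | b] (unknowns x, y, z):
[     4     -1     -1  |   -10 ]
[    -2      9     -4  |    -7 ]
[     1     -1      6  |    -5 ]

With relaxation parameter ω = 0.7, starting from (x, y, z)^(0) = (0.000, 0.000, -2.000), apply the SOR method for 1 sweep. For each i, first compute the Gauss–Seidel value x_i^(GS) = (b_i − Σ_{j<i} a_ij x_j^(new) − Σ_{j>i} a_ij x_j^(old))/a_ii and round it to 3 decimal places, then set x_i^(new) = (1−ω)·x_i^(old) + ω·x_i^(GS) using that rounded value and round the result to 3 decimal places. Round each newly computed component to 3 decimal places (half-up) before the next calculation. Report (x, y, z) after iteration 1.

Iteration 1:
  x: GS value = (-10 - (-1)·0.000 - (-1)·-2.000) / (4) = -3.000;  x ← (1−ω)·0.000 + ω·-3.000 = -2.100
  y: GS value = (-7 - (-2)·-2.100 - (-4)·-2.000) / (9) = -2.133;  y ← (1−ω)·0.000 + ω·-2.133 = -1.493
  z: GS value = (-5 - (1)·-2.100 - (-1)·-1.493) / (6) = -0.732;  z ← (1−ω)·-2.000 + ω·-0.732 = -1.112

(-2.100, -1.493, -1.112)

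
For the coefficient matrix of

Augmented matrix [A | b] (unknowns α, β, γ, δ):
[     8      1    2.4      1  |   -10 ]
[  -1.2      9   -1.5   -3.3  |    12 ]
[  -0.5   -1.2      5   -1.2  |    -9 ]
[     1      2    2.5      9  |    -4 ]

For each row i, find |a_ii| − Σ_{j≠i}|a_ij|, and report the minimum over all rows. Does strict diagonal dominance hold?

row 1: |8| − (1+2.4+1) = 3.6
row 2: |9| − (1.2+1.5+3.3) = 3
row 3: |5| − (0.5+1.2+1.2) = 2.1
row 4: |9| − (1+2+2.5) = 3.5
minimum over rows = 2.1 → strictly diagonally dominant (convergence guaranteed)

2.1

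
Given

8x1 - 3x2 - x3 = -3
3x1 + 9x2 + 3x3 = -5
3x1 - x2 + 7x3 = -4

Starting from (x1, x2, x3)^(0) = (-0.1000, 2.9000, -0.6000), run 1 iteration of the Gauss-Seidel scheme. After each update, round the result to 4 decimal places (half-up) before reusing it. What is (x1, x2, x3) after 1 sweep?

(0.6375, -0.5681, -0.9258)

Iteration 1:
  x1 = (-3 - (-3)·2.9000 - (-1)·-0.6000) / (8) = 0.6375
  x2 = (-5 - (3)·0.6375 - (3)·-0.6000) / (9) = -0.5681
  x3 = (-4 - (3)·0.6375 - (-1)·-0.5681) / (7) = -0.9258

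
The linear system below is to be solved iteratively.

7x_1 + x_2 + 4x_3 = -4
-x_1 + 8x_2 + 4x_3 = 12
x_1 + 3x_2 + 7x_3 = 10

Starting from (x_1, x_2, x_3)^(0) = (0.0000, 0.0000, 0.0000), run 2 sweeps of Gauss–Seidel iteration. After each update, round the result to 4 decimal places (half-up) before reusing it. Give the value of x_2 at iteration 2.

0.8900

Iteration 1:
  x_1 = (-4 - (1)·0.0000 - (4)·0.0000) / (7) = -0.5714
  x_2 = (12 - (-1)·-0.5714 - (4)·0.0000) / (8) = 1.4286
  x_3 = (10 - (1)·-0.5714 - (3)·1.4286) / (7) = 0.8979
Iteration 2:
  x_1 = (-4 - (1)·1.4286 - (4)·0.8979) / (7) = -1.2886
  x_2 = (12 - (-1)·-1.2886 - (4)·0.8979) / (8) = 0.8900
  x_3 = (10 - (1)·-1.2886 - (3)·0.8900) / (7) = 1.2312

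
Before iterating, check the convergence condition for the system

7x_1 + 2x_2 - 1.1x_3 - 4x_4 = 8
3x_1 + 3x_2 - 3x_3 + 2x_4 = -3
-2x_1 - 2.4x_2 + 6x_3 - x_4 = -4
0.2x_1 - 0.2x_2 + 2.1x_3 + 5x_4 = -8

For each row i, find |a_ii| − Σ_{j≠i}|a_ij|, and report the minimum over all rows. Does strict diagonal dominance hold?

row 1: |7| − (2+1.1+4) = -0.1
row 2: |3| − (3+3+2) = -5
row 3: |6| − (2+2.4+1) = 0.6
row 4: |5| − (0.2+0.2+2.1) = 2.5
minimum over rows = -5 → not strictly diagonally dominant

-5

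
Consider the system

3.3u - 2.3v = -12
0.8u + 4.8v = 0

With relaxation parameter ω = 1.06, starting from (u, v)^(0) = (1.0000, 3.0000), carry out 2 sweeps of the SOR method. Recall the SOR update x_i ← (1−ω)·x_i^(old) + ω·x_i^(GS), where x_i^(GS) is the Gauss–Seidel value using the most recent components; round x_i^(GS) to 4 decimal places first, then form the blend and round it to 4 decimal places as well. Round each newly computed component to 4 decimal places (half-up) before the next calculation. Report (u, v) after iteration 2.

(-3.6640, 0.6401)

Iteration 1:
  u: GS value = (-12 - (-2.3)·3.0000) / (3.3) = -1.5455;  u ← (1−ω)·1.0000 + ω·-1.5455 = -1.6982
  v: GS value = (0 - (0.8)·-1.6982) / (4.8) = 0.2830;  v ← (1−ω)·3.0000 + ω·0.2830 = 0.1200
Iteration 2:
  u: GS value = (-12 - (-2.3)·0.1200) / (3.3) = -3.5527;  u ← (1−ω)·-1.6982 + ω·-3.5527 = -3.6640
  v: GS value = (0 - (0.8)·-3.6640) / (4.8) = 0.6107;  v ← (1−ω)·0.1200 + ω·0.6107 = 0.6401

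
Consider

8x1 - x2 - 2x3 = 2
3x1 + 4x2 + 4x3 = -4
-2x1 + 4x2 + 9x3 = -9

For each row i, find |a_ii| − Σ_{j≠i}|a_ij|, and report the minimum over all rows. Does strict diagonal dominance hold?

-3

row 1: |8| − (1+2) = 5
row 2: |4| − (3+4) = -3
row 3: |9| − (2+4) = 3
minimum over rows = -3 → not strictly diagonally dominant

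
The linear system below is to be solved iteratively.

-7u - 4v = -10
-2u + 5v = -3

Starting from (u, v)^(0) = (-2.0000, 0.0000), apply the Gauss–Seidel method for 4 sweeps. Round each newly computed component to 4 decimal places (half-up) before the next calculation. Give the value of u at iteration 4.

Iteration 1:
  u = (-10 - (-4)·0.0000) / (-7) = 1.4286
  v = (-3 - (-2)·1.4286) / (5) = -0.0286
Iteration 2:
  u = (-10 - (-4)·-0.0286) / (-7) = 1.4449
  v = (-3 - (-2)·1.4449) / (5) = -0.0220
Iteration 3:
  u = (-10 - (-4)·-0.0220) / (-7) = 1.4411
  v = (-3 - (-2)·1.4411) / (5) = -0.0236
Iteration 4:
  u = (-10 - (-4)·-0.0236) / (-7) = 1.4421
  v = (-3 - (-2)·1.4421) / (5) = -0.0232

1.4421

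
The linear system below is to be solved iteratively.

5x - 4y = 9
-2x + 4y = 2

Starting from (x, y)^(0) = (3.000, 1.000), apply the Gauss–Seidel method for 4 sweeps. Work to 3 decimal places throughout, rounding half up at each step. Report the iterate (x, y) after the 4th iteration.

Iteration 1:
  x = (9 - (-4)·1.000) / (5) = 2.600
  y = (2 - (-2)·2.600) / (4) = 1.800
Iteration 2:
  x = (9 - (-4)·1.800) / (5) = 3.240
  y = (2 - (-2)·3.240) / (4) = 2.120
Iteration 3:
  x = (9 - (-4)·2.120) / (5) = 3.496
  y = (2 - (-2)·3.496) / (4) = 2.248
Iteration 4:
  x = (9 - (-4)·2.248) / (5) = 3.598
  y = (2 - (-2)·3.598) / (4) = 2.299

(3.598, 2.299)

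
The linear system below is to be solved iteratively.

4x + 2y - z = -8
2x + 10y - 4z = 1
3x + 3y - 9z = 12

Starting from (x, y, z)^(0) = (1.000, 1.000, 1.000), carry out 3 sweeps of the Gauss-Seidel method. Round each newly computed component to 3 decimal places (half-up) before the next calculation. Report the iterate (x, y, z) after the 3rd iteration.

Iteration 1:
  x = (-8 - (2)·1.000 - (-1)·1.000) / (4) = -2.250
  y = (1 - (2)·-2.250 - (-4)·1.000) / (10) = 0.950
  z = (12 - (3)·-2.250 - (3)·0.950) / (-9) = -1.767
Iteration 2:
  x = (-8 - (2)·0.950 - (-1)·-1.767) / (4) = -2.917
  y = (1 - (2)·-2.917 - (-4)·-1.767) / (10) = -0.023
  z = (12 - (3)·-2.917 - (3)·-0.023) / (-9) = -2.313
Iteration 3:
  x = (-8 - (2)·-0.023 - (-1)·-2.313) / (4) = -2.567
  y = (1 - (2)·-2.567 - (-4)·-2.313) / (10) = -0.312
  z = (12 - (3)·-2.567 - (3)·-0.312) / (-9) = -2.293

(-2.567, -0.312, -2.293)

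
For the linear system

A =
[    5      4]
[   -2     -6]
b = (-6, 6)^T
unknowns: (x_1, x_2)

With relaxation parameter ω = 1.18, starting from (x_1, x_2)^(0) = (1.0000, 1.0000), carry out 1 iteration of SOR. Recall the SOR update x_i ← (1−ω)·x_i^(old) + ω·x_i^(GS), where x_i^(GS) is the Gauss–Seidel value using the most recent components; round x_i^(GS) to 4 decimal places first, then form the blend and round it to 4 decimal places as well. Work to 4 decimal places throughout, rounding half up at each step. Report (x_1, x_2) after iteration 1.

(-2.5400, -0.3609)

Iteration 1:
  x_1: GS value = (-6 - (4)·1.0000) / (5) = -2.0000;  x_1 ← (1−ω)·1.0000 + ω·-2.0000 = -2.5400
  x_2: GS value = (6 - (-2)·-2.5400) / (-6) = -0.1533;  x_2 ← (1−ω)·1.0000 + ω·-0.1533 = -0.3609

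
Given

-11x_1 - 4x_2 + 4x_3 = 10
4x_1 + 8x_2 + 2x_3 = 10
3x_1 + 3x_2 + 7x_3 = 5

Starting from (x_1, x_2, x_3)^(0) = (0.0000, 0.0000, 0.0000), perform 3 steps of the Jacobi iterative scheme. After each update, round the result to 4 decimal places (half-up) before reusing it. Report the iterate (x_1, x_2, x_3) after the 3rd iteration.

(-1.2574, 1.6599, 0.5334)

Iteration 1:
  x_1 = (10 - (-4)·0.0000 - (4)·0.0000) / (-11) = -0.9091
  x_2 = (10 - (4)·0.0000 - (2)·0.0000) / (8) = 1.2500
  x_3 = (5 - (3)·0.0000 - (3)·0.0000) / (7) = 0.7143
Iteration 2:
  x_1 = (10 - (-4)·1.2500 - (4)·0.7143) / (-11) = -1.1039
  x_2 = (10 - (4)·-0.9091 - (2)·0.7143) / (8) = 1.5260
  x_3 = (5 - (3)·-0.9091 - (3)·1.2500) / (7) = 0.5682
Iteration 3:
  x_1 = (10 - (-4)·1.5260 - (4)·0.5682) / (-11) = -1.2574
  x_2 = (10 - (4)·-1.1039 - (2)·0.5682) / (8) = 1.6599
  x_3 = (5 - (3)·-1.1039 - (3)·1.5260) / (7) = 0.5334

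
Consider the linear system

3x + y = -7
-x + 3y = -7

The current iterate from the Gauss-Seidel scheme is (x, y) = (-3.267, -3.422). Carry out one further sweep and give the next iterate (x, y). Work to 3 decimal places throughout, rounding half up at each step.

One sweep:
  x = (-7 - (1)·-3.422) / (3) = -1.193
  y = (-7 - (-1)·-1.193) / (3) = -2.731

(-1.193, -2.731)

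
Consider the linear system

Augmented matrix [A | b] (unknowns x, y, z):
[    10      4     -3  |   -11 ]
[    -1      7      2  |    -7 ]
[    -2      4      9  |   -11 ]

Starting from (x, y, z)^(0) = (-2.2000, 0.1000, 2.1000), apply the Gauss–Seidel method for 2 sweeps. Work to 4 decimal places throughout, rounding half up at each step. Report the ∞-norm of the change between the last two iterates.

Iteration 1:
  x = (-11 - (4)·0.1000 - (-3)·2.1000) / (10) = -0.5100
  y = (-7 - (-1)·-0.5100 - (2)·2.1000) / (7) = -1.6729
  z = (-11 - (-2)·-0.5100 - (4)·-1.6729) / (9) = -0.5920
Iteration 2:
  x = (-11 - (4)·-1.6729 - (-3)·-0.5920) / (10) = -0.6084
  y = (-7 - (-1)·-0.6084 - (2)·-0.5920) / (7) = -0.9178
  z = (-11 - (-2)·-0.6084 - (4)·-0.9178) / (9) = -0.9495
Change: (-0.0984, 0.7551, -0.3575) → max |·| = 0.7551

0.7551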